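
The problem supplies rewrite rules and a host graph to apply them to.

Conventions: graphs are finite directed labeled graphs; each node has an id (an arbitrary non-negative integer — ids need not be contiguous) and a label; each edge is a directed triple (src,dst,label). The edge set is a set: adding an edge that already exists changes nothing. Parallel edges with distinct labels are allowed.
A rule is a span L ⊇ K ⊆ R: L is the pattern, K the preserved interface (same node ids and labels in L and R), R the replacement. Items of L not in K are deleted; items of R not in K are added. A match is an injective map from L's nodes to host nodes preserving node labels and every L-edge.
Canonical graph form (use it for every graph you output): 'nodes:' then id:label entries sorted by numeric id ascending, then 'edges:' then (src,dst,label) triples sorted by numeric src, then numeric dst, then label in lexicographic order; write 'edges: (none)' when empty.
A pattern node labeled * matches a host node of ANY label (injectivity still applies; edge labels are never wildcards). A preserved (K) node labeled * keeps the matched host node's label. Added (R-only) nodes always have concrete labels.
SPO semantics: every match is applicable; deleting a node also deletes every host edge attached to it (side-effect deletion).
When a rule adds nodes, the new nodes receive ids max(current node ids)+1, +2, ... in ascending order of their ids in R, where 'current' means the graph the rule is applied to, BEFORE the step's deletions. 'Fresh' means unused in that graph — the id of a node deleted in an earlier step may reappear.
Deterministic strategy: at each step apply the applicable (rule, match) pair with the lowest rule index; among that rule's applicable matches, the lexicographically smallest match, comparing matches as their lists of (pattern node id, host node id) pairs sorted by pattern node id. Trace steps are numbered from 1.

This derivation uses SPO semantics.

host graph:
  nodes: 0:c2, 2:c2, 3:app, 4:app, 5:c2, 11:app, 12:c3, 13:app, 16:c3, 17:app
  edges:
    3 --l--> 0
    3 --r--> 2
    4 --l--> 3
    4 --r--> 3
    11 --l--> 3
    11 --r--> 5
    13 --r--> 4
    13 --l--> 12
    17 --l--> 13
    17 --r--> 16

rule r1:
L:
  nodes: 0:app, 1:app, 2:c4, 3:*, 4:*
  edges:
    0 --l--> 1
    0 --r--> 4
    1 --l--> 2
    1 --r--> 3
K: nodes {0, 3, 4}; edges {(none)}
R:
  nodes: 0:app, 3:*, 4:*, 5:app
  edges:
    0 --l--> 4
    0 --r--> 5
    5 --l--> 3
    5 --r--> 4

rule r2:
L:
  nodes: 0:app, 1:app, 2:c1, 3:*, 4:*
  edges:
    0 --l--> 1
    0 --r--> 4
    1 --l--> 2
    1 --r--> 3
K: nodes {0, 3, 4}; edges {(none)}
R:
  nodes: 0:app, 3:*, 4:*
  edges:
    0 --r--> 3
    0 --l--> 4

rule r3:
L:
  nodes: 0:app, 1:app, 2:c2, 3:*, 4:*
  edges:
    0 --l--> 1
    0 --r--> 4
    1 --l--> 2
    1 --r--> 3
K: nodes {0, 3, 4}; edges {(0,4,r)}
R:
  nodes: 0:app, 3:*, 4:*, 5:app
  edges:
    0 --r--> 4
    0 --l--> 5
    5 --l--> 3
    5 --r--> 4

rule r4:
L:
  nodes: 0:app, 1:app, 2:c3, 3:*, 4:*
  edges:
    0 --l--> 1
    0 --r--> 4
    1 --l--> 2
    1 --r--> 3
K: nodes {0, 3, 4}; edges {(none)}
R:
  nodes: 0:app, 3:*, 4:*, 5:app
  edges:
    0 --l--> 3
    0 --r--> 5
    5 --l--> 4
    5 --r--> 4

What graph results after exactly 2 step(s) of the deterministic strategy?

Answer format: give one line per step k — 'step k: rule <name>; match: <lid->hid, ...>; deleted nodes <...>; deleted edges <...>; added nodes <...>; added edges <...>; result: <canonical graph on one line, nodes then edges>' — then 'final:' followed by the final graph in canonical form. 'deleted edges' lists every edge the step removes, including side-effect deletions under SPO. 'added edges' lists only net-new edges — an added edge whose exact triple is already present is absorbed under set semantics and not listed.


step 1: rule r3; match: 0->11, 1->3, 2->0, 3->2, 4->5; deleted nodes 0, 3; deleted edges (3,0,l); (3,2,r); (4,3,l); (4,3,r); (11,3,l); added nodes 18; added edges (11,18,l); (18,2,l); (18,5,r); result: nodes: 2:c2, 4:app, 5:c2, 11:app, 12:c3, 13:app, 16:c3, 17:app, 18:app edges: (11,5,r); (11,18,l); (13,4,r); (13,12,l); (17,13,l); (17,16,r); (18,2,l); (18,5,r)
step 2: rule r4; match: 0->17, 1->13, 2->12, 3->4, 4->16; deleted nodes 12, 13; deleted edges (13,4,r); (13,12,l); (17,13,l); (17,16,r); added nodes 19; added edges (17,4,l); (17,19,r); (19,16,l); (19,16,r); result: nodes: 2:c2, 4:app, 5:c2, 11:app, 16:c3, 17:app, 18:app, 19:app edges: (11,5,r); (11,18,l); (17,4,l); (17,19,r); (18,2,l); (18,5,r); (19,16,l); (19,16,r)
final:
nodes: 2:c2, 4:app, 5:c2, 11:app, 16:c3, 17:app, 18:app, 19:app
edges: (11,5,r); (11,18,l); (17,4,l); (17,19,r); (18,2,l); (18,5,r); (19,16,l); (19,16,r)


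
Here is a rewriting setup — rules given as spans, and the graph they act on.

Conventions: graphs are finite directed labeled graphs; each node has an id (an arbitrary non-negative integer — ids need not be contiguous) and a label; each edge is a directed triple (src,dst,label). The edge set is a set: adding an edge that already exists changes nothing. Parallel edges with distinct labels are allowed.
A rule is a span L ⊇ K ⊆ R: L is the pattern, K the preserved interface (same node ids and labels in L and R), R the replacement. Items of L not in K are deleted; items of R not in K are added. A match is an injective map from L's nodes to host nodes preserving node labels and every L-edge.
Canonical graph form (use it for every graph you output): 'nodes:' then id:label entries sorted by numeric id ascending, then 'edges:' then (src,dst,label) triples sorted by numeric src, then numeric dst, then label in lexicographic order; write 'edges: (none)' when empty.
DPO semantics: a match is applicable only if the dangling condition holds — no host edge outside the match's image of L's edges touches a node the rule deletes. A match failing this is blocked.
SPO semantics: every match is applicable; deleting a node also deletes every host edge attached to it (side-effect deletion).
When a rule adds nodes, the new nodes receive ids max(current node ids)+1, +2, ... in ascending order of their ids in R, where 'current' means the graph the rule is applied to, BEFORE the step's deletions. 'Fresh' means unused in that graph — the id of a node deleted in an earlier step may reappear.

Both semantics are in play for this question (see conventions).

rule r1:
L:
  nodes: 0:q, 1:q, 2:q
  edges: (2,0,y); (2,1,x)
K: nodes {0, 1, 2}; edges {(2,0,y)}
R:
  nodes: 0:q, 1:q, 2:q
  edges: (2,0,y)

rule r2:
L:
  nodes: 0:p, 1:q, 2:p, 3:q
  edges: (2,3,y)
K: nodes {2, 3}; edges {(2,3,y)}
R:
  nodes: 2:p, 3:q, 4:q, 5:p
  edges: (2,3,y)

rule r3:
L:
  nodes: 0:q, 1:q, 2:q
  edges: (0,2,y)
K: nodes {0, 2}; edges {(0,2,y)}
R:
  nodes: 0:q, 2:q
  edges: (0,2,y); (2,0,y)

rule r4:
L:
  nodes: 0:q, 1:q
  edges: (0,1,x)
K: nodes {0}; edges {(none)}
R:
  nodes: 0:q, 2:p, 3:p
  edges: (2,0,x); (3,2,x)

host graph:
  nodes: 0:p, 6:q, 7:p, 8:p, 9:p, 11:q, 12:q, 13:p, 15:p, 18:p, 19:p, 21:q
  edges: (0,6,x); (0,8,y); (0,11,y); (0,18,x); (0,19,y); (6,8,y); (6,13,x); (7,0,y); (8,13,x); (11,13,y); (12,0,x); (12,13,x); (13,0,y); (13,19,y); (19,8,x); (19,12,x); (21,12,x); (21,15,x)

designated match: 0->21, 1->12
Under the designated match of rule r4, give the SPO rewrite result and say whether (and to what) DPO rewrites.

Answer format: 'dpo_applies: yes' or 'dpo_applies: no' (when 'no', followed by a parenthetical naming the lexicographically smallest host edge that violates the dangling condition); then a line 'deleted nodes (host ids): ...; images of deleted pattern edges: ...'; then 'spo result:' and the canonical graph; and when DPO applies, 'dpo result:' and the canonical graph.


dpo_applies: no
(the rule deletes node 12, which keeps host edge (12,0,x) outside the match image — the dangling condition fails, DPO blocks; SPO proceeds and side-deletes such edges)
deleted nodes (host ids): 12; images of deleted pattern edges: (21,12,x)
spo result:
nodes: 0:p, 6:q, 7:p, 8:p, 9:p, 11:q, 13:p, 15:p, 18:p, 19:p, 21:q, 22:p, 23:p
edges: (0,6,x); (0,8,y); (0,11,y); (0,18,x); (0,19,y); (6,8,y); (6,13,x); (7,0,y); (8,13,x); (11,13,y); (13,0,y); (13,19,y); (19,8,x); (21,15,x); (22,21,x); (23,22,x)


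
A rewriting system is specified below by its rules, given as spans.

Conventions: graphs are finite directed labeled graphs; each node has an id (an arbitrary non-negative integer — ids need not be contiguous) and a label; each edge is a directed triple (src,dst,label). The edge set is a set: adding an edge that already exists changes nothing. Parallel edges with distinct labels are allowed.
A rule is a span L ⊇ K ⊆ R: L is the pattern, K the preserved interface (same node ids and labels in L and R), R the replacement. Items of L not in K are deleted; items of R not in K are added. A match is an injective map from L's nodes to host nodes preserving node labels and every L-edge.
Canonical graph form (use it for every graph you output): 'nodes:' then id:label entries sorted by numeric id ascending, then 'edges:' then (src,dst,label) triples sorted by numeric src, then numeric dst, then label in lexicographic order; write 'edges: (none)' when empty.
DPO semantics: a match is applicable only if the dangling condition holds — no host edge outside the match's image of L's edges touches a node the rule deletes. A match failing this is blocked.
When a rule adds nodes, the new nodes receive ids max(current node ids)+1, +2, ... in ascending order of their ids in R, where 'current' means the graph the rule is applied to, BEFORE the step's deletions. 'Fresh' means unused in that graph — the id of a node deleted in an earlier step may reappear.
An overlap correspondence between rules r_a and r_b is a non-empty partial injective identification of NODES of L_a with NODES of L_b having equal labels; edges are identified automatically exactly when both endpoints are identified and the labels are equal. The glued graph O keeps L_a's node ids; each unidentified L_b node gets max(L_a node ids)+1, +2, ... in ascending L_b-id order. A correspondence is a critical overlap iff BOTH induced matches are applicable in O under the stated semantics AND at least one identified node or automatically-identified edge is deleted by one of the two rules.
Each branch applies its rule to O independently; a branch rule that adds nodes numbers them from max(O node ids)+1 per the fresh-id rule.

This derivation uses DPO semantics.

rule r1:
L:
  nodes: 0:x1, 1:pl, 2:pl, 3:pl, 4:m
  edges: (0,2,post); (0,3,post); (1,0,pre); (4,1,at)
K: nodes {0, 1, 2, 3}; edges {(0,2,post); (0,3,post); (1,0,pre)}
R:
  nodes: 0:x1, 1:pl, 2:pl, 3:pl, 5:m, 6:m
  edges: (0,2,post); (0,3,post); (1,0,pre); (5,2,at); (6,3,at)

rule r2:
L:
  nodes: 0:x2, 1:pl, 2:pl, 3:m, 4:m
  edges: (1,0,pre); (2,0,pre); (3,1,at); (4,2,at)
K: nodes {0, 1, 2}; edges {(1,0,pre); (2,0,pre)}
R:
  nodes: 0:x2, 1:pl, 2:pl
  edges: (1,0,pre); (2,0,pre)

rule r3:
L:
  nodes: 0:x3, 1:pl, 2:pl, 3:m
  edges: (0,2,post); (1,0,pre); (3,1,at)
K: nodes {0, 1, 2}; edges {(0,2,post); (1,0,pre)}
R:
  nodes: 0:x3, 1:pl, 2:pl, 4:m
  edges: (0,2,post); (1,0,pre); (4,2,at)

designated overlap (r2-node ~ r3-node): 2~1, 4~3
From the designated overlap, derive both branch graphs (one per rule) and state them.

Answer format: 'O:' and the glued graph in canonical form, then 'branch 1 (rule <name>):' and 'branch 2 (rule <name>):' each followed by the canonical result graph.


O:
nodes: 0:x2, 1:pl, 2:pl, 3:m, 4:m, 5:x3, 6:pl
edges: (1,0,pre); (2,0,pre); (2,5,pre); (3,1,at); (4,2,at); (5,6,post)
branch 1 (rule r2):
nodes: 0:x2, 1:pl, 2:pl, 5:x3, 6:pl
edges: (1,0,pre); (2,0,pre); (2,5,pre); (5,6,post)
branch 2 (rule r3):
nodes: 0:x2, 1:pl, 2:pl, 3:m, 5:x3, 6:pl, 7:m
edges: (1,0,pre); (2,0,pre); (2,5,pre); (3,1,at); (5,6,post); (7,6,at)


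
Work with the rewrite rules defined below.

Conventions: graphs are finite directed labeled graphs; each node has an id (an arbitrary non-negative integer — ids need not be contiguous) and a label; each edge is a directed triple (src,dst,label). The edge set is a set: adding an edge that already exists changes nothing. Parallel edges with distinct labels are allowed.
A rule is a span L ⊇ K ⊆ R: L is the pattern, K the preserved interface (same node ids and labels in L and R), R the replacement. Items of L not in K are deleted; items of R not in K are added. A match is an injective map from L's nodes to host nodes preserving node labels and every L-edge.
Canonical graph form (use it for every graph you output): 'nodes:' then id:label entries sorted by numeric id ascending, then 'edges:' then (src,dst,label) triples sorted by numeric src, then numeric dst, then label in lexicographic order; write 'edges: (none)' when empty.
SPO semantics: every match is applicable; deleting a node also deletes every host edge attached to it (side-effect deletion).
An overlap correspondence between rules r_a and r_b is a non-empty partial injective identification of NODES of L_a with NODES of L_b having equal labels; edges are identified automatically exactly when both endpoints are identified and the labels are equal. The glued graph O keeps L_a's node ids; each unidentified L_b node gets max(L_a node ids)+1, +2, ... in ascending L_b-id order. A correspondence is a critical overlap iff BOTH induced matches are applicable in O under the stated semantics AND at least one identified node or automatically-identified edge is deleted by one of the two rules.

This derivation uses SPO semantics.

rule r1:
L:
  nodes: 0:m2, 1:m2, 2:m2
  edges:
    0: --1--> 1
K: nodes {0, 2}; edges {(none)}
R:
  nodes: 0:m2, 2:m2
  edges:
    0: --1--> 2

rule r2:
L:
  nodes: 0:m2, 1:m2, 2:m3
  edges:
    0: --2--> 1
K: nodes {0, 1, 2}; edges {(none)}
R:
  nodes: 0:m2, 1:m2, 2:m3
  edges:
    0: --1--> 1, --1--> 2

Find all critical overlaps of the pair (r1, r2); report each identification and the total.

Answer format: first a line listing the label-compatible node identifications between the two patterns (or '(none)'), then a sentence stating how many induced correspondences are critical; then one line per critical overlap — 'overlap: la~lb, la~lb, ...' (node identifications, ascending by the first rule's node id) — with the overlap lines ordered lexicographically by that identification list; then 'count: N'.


label-compatible node identifications between L(r1) and L(r2): 0~0, 0~1, 1~0, 1~1, 2~0, 2~1
6 of the induced correspondences are critical overlaps of r1 and r2.
overlap: 0~0, 1~1
overlap: 0~1, 1~0
overlap: 1~0
overlap: 1~0, 2~1
overlap: 1~1
overlap: 1~1, 2~0
count: 6


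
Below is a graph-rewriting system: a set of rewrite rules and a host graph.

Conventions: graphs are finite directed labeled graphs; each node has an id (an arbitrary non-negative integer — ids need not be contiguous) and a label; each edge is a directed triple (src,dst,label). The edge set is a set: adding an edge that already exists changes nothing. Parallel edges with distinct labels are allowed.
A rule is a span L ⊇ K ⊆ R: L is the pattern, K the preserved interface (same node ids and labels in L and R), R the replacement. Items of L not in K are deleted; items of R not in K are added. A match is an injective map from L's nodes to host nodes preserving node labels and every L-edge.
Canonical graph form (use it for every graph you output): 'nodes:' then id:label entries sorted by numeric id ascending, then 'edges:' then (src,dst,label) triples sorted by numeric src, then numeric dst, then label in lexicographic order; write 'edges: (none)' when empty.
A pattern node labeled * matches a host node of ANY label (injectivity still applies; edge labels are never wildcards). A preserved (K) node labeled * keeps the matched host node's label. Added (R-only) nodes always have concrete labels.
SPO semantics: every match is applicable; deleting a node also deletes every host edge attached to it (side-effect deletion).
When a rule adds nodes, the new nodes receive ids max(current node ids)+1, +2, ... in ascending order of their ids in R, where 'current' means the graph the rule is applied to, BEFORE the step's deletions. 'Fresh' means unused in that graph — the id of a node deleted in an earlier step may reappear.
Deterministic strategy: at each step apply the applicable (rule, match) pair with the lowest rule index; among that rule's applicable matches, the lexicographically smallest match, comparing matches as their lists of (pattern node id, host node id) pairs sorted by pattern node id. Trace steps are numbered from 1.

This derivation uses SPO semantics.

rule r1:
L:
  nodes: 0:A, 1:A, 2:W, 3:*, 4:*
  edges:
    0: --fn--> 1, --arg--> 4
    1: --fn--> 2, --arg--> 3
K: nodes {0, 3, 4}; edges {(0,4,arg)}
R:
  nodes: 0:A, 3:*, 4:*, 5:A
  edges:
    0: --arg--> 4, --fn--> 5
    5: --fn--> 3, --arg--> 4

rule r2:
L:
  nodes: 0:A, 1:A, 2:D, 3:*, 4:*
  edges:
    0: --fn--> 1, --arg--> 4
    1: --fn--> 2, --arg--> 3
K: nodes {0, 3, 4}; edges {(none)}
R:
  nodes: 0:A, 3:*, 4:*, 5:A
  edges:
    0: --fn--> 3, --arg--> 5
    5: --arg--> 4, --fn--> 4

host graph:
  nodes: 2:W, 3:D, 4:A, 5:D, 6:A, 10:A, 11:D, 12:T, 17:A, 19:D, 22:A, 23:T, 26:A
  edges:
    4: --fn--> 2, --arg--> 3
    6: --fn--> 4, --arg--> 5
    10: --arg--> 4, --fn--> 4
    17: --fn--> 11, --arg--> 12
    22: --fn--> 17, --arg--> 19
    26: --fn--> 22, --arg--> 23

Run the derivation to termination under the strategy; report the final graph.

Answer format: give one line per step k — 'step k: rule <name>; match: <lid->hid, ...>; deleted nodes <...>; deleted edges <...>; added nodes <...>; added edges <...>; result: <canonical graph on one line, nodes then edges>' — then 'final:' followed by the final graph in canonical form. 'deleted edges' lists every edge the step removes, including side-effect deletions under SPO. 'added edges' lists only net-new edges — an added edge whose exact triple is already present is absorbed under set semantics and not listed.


step 1: rule r1; match: 0->6, 1->4, 2->2, 3->3, 4->5; deleted nodes 2, 4; deleted edges (4,2,fn); (4,3,arg); (6,4,fn); (10,4,arg); (10,4,fn); added nodes 27; added edges (6,27,fn); (27,3,fn); (27,5,arg); result: nodes: 3:D, 5:D, 6:A, 10:A, 11:D, 12:T, 17:A, 19:D, 22:A, 23:T, 26:A, 27:A edges: (6,5,arg); (6,27,fn); (17,11,fn); (17,12,arg); (22,17,fn); (22,19,arg); (26,22,fn); (26,23,arg); (27,3,fn); (27,5,arg)
step 2: rule r2; match: 0->22, 1->17, 2->11, 3->12, 4->19; deleted nodes 11, 17; deleted edges (17,11,fn); (17,12,arg); (22,17,fn); (22,19,arg); added nodes 28; added edges (22,12,fn); (22,28,arg); (28,19,arg); (28,19,fn); result: nodes: 3:D, 5:D, 6:A, 10:A, 12:T, 19:D, 22:A, 23:T, 26:A, 27:A, 28:A edges: (6,5,arg); (6,27,fn); (22,12,fn); (22,28,arg); (26,22,fn); (26,23,arg); (27,3,fn); (27,5,arg); (28,19,arg); (28,19,fn)
final:
nodes: 3:D, 5:D, 6:A, 10:A, 12:T, 19:D, 22:A, 23:T, 26:A, 27:A, 28:A
edges: (6,5,arg); (6,27,fn); (22,12,fn); (22,28,arg); (26,22,fn); (26,23,arg); (27,3,fn); (27,5,arg); (28,19,arg); (28,19,fn)


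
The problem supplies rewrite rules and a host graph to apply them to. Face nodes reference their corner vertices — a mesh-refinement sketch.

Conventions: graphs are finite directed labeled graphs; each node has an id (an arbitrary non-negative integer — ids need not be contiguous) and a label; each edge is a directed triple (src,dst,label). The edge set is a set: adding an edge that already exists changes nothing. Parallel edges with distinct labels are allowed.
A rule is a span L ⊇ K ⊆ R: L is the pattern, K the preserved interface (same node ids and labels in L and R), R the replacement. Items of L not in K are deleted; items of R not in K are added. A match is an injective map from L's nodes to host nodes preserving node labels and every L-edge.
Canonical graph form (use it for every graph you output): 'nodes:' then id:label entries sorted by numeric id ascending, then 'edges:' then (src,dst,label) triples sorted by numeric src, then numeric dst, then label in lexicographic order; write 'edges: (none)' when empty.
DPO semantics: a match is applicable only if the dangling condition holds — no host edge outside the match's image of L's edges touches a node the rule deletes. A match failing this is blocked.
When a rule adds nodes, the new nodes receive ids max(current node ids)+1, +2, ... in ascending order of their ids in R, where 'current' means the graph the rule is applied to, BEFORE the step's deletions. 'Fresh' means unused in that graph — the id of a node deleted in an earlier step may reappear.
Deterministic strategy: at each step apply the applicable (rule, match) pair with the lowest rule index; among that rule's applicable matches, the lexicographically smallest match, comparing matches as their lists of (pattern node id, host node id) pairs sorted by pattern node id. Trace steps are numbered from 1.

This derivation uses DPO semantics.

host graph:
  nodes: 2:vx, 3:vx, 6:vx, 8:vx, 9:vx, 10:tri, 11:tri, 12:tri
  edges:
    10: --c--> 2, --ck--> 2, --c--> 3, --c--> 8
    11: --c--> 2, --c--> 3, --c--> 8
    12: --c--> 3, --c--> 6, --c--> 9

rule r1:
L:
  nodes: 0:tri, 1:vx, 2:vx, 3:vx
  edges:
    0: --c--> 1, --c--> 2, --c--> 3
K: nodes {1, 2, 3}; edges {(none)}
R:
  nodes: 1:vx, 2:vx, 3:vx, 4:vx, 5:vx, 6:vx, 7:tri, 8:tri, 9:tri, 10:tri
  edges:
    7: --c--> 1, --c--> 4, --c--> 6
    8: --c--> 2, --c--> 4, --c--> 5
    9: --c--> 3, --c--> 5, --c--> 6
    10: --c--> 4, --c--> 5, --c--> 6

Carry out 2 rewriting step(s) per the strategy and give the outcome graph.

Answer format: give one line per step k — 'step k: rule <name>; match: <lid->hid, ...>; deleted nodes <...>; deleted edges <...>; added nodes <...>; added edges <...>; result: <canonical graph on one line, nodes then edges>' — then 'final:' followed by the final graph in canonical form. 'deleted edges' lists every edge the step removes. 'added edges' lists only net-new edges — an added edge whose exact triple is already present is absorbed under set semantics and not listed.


step 1: rule r1; match: 0->11, 1->2, 2->3, 3->8; deleted nodes 11; deleted edges (11,2,c); (11,3,c); (11,8,c); added nodes 13, 14, 15, 16, 17, 18, 19; added edges (16,2,c); (16,13,c); (16,15,c); (17,3,c); (17,13,c); (17,14,c); (18,8,c); (18,14,c); (18,15,c); (19,13,c); (19,14,c); (19,15,c); result: nodes: 2:vx, 3:vx, 6:vx, 8:vx, 9:vx, 10:tri, 12:tri, 13:vx, 14:vx, 15:vx, 16:tri, 17:tri, 18:tri, 19:tri edges: (10,2,c); (10,2,ck); (10,3,c); (10,8,c); (12,3,c); (12,6,c); (12,9,c); (16,2,c); (16,13,c); (16,15,c); (17,3,c); (17,13,c); (17,14,c); (18,8,c); (18,14,c); (18,15,c); (19,13,c); (19,14,c); (19,15,c)
step 2: rule r1; match: 0->12, 1->3, 2->6, 3->9; deleted nodes 12; deleted edges (12,3,c); (12,6,c); (12,9,c); added nodes 20, 21, 22, 23, 24, 25, 26; added edges (23,3,c); (23,20,c); (23,22,c); (24,6,c); (24,20,c); (24,21,c); (25,9,c); (25,21,c); (25,22,c); (26,20,c); (26,21,c); (26,22,c); result: nodes: 2:vx, 3:vx, 6:vx, 8:vx, 9:vx, 10:tri, 13:vx, 14:vx, 15:vx, 16:tri, 17:tri, 18:tri, 19:tri, 20:vx, 21:vx, 22:vx, 23:tri, 24:tri, 25:tri, 26:tri edges: (10,2,c); (10,2,ck); (10,3,c); (10,8,c); (16,2,c); (16,13,c); (16,15,c); (17,3,c); (17,13,c); (17,14,c); (18,8,c); (18,14,c); (18,15,c); (19,13,c); (19,14,c); (19,15,c); (23,3,c); (23,20,c); (23,22,c); (24,6,c); (24,20,c); (24,21,c); (25,9,c); (25,21,c); (25,22,c); (26,20,c); (26,21,c); (26,22,c)
final:
nodes: 2:vx, 3:vx, 6:vx, 8:vx, 9:vx, 10:tri, 13:vx, 14:vx, 15:vx, 16:tri, 17:tri, 18:tri, 19:tri, 20:vx, 21:vx, 22:vx, 23:tri, 24:tri, 25:tri, 26:tri
edges: (10,2,c); (10,2,ck); (10,3,c); (10,8,c); (16,2,c); (16,13,c); (16,15,c); (17,3,c); (17,13,c); (17,14,c); (18,8,c); (18,14,c); (18,15,c); (19,13,c); (19,14,c); (19,15,c); (23,3,c); (23,20,c); (23,22,c); (24,6,c); (24,20,c); (24,21,c); (25,9,c); (25,21,c); (25,22,c); (26,20,c); (26,21,c); (26,22,c)


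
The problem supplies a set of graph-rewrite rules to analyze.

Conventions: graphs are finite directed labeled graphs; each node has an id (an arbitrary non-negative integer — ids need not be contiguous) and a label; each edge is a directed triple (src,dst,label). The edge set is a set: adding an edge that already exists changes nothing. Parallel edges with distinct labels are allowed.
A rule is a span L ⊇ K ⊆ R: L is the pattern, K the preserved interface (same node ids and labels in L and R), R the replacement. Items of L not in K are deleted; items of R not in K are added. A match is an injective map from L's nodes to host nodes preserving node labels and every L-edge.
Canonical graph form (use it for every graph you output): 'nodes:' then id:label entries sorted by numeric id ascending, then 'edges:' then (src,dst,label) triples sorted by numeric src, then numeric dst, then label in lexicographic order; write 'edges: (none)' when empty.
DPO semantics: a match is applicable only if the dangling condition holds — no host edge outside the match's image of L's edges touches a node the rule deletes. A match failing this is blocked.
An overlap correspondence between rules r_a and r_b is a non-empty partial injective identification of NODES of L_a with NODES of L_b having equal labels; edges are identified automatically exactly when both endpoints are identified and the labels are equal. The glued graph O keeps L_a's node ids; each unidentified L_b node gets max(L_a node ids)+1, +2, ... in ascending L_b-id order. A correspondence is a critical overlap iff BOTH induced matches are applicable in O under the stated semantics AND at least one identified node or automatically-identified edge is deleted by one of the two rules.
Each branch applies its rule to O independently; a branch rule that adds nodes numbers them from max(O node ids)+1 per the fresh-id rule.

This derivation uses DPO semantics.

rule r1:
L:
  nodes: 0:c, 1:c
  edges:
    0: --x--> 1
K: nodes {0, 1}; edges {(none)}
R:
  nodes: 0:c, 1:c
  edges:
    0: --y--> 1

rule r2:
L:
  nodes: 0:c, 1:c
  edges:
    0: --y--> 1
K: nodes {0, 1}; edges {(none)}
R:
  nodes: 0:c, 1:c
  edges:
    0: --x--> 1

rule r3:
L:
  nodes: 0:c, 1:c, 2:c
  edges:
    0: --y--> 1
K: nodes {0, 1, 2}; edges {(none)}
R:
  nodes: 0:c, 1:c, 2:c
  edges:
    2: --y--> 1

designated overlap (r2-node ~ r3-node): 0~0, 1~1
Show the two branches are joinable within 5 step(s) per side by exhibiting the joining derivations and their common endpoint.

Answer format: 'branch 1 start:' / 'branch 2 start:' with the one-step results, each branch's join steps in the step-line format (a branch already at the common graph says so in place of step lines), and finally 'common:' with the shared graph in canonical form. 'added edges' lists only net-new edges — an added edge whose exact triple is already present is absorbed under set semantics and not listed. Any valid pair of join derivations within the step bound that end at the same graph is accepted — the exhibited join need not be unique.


branch 1 start:
nodes: 0:c, 1:c, 2:c
edges: (0,1,x)
branch 2 start:
nodes: 0:c, 1:c, 2:c
edges: (2,1,y)
branch 1 step 1: rule r1; match: 0->0, 1->1; deleted nodes (none); deleted edges (0,1,x); added nodes (none); added edges (0,1,y); result: nodes: 0:c, 1:c, 2:c edges: (0,1,y)
branch 2 step 1: rule r3; match: 0->2, 1->1, 2->0; deleted nodes (none); deleted edges (2,1,y); added nodes (none); added edges (0,1,y); result: nodes: 0:c, 1:c, 2:c edges: (0,1,y)
common:
nodes: 0:c, 1:c, 2:c
edges: (0,1,y)


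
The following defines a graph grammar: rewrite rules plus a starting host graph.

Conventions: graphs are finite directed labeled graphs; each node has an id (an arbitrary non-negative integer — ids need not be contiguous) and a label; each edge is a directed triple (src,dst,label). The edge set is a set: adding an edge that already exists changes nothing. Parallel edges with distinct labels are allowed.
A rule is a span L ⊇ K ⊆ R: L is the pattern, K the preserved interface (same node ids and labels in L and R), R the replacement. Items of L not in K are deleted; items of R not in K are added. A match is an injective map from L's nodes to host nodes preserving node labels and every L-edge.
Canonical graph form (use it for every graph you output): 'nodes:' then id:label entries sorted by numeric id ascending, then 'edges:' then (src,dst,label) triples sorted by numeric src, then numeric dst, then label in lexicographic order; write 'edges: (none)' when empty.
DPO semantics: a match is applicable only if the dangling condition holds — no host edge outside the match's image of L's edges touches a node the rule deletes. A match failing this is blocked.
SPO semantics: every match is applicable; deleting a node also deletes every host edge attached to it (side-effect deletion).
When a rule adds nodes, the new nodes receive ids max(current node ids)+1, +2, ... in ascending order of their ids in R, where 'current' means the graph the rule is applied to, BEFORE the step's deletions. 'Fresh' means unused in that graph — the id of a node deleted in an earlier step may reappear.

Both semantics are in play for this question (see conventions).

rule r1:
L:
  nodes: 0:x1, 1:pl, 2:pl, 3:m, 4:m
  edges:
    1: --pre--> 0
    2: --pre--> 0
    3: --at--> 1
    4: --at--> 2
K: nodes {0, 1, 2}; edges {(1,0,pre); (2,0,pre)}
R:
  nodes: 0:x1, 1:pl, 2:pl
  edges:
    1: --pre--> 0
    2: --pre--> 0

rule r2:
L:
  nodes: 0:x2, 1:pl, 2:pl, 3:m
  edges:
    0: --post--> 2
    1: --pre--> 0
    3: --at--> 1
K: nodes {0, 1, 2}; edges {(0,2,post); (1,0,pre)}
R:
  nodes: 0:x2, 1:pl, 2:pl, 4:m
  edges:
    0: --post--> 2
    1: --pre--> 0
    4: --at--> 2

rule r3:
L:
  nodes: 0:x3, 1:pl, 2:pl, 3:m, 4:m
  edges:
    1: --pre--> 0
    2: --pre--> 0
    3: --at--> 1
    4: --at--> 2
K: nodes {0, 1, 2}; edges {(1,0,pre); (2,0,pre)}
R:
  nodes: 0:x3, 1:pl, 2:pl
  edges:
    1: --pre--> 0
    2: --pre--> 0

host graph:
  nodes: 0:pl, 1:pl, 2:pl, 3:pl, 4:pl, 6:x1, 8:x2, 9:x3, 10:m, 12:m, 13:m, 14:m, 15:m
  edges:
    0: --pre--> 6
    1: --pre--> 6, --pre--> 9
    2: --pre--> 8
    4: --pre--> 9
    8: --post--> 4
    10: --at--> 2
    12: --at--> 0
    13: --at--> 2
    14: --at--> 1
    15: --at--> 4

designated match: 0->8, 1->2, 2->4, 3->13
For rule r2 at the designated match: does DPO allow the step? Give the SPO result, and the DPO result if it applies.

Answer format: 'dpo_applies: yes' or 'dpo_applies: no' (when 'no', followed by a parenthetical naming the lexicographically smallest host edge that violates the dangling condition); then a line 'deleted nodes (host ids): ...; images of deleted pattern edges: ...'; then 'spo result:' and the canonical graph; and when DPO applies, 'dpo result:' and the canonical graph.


dpo_applies: yes
deleted nodes (host ids): 13; images of deleted pattern edges: (13,2,at)
spo result:
nodes: 0:pl, 1:pl, 2:pl, 3:pl, 4:pl, 6:x1, 8:x2, 9:x3, 10:m, 12:m, 14:m, 15:m, 16:m
edges: (0,6,pre); (1,6,pre); (1,9,pre); (2,8,pre); (4,9,pre); (8,4,post); (10,2,at); (12,0,at); (14,1,at); (15,4,at); (16,4,at)
dpo result:
nodes: 0:pl, 1:pl, 2:pl, 3:pl, 4:pl, 6:x1, 8:x2, 9:x3, 10:m, 12:m, 14:m, 15:m, 16:m
edges: (0,6,pre); (1,6,pre); (1,9,pre); (2,8,pre); (4,9,pre); (8,4,post); (10,2,at); (12,0,at); (14,1,at); (15,4,at); (16,4,at)


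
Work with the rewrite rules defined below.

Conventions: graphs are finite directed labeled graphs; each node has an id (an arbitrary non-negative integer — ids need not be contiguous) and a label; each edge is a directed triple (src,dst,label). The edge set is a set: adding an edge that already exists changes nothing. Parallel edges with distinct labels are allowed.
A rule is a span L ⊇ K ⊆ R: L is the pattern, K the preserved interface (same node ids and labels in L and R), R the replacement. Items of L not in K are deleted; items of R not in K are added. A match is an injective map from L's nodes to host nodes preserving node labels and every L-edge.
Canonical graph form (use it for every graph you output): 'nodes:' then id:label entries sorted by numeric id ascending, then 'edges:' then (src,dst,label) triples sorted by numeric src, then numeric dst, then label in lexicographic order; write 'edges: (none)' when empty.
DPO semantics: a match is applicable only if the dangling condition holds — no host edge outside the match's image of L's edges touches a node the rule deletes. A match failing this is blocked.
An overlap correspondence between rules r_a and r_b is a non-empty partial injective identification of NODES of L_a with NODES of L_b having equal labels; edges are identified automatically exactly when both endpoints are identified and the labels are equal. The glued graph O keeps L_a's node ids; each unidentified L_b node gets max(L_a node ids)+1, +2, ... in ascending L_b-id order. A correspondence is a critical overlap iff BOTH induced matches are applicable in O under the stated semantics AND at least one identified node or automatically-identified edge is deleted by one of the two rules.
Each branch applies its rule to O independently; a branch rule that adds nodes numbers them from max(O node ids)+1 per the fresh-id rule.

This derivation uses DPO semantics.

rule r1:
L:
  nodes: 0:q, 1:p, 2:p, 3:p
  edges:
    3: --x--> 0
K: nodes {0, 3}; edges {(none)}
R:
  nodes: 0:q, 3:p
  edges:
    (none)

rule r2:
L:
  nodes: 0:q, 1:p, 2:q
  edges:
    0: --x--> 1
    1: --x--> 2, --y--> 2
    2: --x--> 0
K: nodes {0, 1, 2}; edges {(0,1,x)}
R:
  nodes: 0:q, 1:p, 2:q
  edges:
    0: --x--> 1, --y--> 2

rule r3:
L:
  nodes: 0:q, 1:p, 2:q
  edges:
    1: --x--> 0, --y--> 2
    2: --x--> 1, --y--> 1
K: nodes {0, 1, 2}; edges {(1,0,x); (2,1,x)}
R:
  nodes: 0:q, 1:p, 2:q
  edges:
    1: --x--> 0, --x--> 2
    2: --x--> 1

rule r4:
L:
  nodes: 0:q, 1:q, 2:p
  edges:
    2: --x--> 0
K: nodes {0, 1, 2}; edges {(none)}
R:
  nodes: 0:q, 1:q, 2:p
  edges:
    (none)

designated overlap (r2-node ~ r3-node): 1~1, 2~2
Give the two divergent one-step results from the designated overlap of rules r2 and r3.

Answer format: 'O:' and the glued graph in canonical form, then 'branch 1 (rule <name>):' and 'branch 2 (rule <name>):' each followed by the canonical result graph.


O:
nodes: 0:q, 1:p, 2:q, 3:q
edges: (0,1,x); (1,2,x); (1,2,y); (1,3,x); (2,0,x); (2,1,x); (2,1,y)
branch 1 (rule r2):
nodes: 0:q, 1:p, 2:q, 3:q
edges: (0,1,x); (0,2,y); (1,3,x); (2,1,x); (2,1,y)
branch 2 (rule r3):
nodes: 0:q, 1:p, 2:q, 3:q
edges: (0,1,x); (1,2,x); (1,3,x); (2,0,x); (2,1,x)


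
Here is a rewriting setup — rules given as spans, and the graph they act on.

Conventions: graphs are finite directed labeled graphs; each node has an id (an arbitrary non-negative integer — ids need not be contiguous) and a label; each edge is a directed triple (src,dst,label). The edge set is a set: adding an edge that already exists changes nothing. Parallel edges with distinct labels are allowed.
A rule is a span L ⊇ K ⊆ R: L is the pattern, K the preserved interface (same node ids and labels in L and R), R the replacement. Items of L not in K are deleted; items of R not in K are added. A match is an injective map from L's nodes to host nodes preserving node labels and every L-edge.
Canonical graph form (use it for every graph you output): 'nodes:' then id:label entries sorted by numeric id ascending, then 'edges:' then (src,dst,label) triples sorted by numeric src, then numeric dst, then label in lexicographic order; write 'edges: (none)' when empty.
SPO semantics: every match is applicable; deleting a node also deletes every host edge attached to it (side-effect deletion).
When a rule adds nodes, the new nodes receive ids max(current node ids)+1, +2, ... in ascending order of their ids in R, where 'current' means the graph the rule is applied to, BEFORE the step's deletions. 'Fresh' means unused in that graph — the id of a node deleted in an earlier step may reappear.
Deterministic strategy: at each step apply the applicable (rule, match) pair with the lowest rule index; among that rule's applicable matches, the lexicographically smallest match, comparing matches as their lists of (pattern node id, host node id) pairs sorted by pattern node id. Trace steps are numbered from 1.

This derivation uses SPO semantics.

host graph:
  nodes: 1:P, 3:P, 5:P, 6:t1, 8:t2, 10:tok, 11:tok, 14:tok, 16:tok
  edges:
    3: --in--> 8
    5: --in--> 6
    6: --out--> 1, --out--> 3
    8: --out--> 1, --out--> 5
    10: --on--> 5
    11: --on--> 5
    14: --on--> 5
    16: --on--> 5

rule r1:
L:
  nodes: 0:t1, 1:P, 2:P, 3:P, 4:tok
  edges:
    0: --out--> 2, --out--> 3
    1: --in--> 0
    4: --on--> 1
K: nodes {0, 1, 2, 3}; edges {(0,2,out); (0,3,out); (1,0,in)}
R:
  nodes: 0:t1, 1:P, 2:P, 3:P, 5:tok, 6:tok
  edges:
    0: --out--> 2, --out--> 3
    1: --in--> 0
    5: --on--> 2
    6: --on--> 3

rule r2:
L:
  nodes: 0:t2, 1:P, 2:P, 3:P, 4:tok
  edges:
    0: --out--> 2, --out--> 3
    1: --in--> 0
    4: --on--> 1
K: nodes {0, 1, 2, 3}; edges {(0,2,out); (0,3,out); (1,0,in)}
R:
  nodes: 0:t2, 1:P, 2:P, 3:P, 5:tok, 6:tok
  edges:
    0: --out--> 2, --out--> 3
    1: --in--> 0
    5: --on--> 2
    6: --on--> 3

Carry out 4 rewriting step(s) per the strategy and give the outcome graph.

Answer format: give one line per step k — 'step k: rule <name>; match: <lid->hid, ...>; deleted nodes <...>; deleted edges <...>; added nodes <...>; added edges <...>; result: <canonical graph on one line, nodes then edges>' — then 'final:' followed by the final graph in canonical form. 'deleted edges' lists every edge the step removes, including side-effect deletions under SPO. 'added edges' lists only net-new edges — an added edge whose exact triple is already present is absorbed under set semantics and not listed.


step 1: rule r1; match: 0->6, 1->5, 2->1, 3->3, 4->10; deleted nodes 10; deleted edges (10,5,on); added nodes 17, 18; added edges (17,1,on); (18,3,on); result: nodes: 1:P, 3:P, 5:P, 6:t1, 8:t2, 11:tok, 14:tok, 16:tok, 17:tok, 18:tok edges: (3,8,in); (5,6,in); (6,1,out); (6,3,out); (8,1,out); (8,5,out); (11,5,on); (14,5,on); (16,5,on); (17,1,on); (18,3,on)
step 2: rule r1; match: 0->6, 1->5, 2->1, 3->3, 4->11; deleted nodes 11; deleted edges (11,5,on); added nodes 19, 20; added edges (19,1,on); (20,3,on); result: nodes: 1:P, 3:P, 5:P, 6:t1, 8:t2, 14:tok, 16:tok, 17:tok, 18:tok, 19:tok, 20:tok edges: (3,8,in); (5,6,in); (6,1,out); (6,3,out); (8,1,out); (8,5,out); (14,5,on); (16,5,on); (17,1,on); (18,3,on); (19,1,on); (20,3,on)
step 3: rule r1; match: 0->6, 1->5, 2->1, 3->3, 4->14; deleted nodes 14; deleted edges (14,5,on); added nodes 21, 22; added edges (21,1,on); (22,3,on); result: nodes: 1:P, 3:P, 5:P, 6:t1, 8:t2, 16:tok, 17:tok, 18:tok, 19:tok, 20:tok, 21:tok, 22:tok edges: (3,8,in); (5,6,in); (6,1,out); (6,3,out); (8,1,out); (8,5,out); (16,5,on); (17,1,on); (18,3,on); (19,1,on); (20,3,on); (21,1,on); (22,3,on)
step 4: rule r1; match: 0->6, 1->5, 2->1, 3->3, 4->16; deleted nodes 16; deleted edges (16,5,on); added nodes 23, 24; added edges (23,1,on); (24,3,on); result: nodes: 1:P, 3:P, 5:P, 6:t1, 8:t2, 17:tok, 18:tok, 19:tok, 20:tok, 21:tok, 22:tok, 23:tok, 24:tok edges: (3,8,in); (5,6,in); (6,1,out); (6,3,out); (8,1,out); (8,5,out); (17,1,on); (18,3,on); (19,1,on); (20,3,on); (21,1,on); (22,3,on); (23,1,on); (24,3,on)
final:
nodes: 1:P, 3:P, 5:P, 6:t1, 8:t2, 17:tok, 18:tok, 19:tok, 20:tok, 21:tok, 22:tok, 23:tok, 24:tok
edges: (3,8,in); (5,6,in); (6,1,out); (6,3,out); (8,1,out); (8,5,out); (17,1,on); (18,3,on); (19,1,on); (20,3,on); (21,1,on); (22,3,on); (23,1,on); (24,3,on)


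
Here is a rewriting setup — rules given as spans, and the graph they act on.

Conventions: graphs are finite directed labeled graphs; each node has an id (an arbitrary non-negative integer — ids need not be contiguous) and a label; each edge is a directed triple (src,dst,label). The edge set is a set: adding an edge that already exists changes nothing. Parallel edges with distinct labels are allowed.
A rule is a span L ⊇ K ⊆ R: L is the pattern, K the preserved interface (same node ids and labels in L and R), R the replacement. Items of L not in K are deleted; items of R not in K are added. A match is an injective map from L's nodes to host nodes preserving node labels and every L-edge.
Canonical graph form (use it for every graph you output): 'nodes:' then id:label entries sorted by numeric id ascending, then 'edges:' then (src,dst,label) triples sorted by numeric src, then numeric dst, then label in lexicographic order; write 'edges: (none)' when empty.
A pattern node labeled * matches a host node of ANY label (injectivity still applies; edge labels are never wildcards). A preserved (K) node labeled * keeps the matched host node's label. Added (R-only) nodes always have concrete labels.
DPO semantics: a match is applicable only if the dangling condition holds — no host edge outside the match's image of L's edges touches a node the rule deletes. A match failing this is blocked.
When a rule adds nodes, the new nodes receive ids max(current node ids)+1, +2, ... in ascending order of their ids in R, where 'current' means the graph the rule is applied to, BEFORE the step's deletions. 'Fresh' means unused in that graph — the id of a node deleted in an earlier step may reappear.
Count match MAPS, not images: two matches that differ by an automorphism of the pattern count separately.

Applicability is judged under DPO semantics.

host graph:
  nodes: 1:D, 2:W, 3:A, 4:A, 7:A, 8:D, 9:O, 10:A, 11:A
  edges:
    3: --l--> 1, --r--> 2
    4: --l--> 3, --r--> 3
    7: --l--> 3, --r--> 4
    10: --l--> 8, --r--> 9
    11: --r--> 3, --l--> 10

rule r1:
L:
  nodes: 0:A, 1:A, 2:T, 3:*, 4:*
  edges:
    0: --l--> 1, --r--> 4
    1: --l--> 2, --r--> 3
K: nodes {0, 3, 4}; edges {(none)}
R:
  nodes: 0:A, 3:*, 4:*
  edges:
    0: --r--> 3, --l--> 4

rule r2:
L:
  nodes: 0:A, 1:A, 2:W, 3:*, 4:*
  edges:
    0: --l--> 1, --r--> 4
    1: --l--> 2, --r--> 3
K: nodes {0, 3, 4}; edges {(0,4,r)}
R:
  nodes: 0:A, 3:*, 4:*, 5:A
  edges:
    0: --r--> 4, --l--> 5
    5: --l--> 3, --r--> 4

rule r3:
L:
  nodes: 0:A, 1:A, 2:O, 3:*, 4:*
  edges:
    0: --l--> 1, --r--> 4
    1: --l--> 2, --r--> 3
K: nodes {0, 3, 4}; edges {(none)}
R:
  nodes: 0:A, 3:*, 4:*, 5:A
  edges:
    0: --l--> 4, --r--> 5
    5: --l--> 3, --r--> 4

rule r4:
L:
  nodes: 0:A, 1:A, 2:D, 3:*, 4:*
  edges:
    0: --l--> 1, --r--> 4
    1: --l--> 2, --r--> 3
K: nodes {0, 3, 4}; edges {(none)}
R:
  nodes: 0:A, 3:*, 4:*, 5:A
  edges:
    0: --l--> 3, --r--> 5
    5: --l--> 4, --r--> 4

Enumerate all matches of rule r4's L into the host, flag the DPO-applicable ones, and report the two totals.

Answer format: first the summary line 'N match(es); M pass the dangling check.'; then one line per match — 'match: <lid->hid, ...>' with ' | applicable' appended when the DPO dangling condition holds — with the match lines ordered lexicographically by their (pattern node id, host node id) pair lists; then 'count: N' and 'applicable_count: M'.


2 match(es); 1 pass the dangling check.
match: 0->7, 1->3, 2->1, 3->2, 4->4
match: 0->11, 1->10, 2->8, 3->9, 4->3 | applicable
count: 2
applicable_count: 1
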